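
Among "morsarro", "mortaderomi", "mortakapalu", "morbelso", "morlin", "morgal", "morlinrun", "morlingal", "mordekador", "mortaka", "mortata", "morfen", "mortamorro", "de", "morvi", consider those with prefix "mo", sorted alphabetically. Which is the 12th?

Filter for "mo…" and sort: "morbelso", "mordekador", "morfen", "morgal", "morlin", "morlingal", "morlinrun", "morsarro", "mortaderomi", "mortaka", "mortakapalu", "mortamorro", "mortata", "morvi"
The 12th is mortamorro.

mortamorro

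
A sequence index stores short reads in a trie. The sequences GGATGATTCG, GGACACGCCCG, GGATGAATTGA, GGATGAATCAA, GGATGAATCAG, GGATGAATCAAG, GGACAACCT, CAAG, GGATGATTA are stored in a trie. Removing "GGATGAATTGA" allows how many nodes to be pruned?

3

Walk "GGATGAATTGA" from the leaf back toward the root, removing each node that no remaining word uses.
The suffix "TGA" (3 nodes) is used only by "GGATGAATTGA"; the node for "GGATGAAT" still has the child "C", so pruning stops there.
Nodes removed: 3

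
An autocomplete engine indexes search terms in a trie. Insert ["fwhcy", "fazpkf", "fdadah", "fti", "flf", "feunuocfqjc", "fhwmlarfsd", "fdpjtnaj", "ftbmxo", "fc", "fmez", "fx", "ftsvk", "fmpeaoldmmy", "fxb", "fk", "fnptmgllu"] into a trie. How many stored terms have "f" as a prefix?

17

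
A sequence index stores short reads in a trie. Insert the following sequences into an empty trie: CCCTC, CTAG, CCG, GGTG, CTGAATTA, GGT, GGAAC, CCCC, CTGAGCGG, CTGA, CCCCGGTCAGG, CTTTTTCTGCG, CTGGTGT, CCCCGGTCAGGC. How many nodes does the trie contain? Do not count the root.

48

Trace insertions, counting only characters that open a new branch:
  "CCCTC" → 5 new (C, C, C, T, C)
  "CTAG" → prefix "C" already present; 3 new (T, A, G)
  "CCG" → prefix "CC" already present; 1 new (G)
  "GGTG" → 4 new (G, G, T, G)
  "CTGAATTA" → prefix "CT" already present; 6 new (G, A, A, T, T, A)
  "GGT" → prefix "GGT" already present; 0 new (none)
  "GGAAC" → prefix "GG" already present; 3 new (A, A, C)
  "CCCC" → prefix "CCC" already present; 1 new (C)
  "CTGAGCGG" → prefix "CTGA" already present; 4 new (G, C, G, G)
  "CTGA" → prefix "CTGA" already present; 0 new (none)
  "CCCCGGTCAGG" → prefix "CCCC" already present; 7 new (G, G, T, C, A, G, G)
  "CTTTTTCTGCG" → prefix "CT" already present; 9 new (T, T, T, T, C, T, G, C, G)
  "CTGGTGT" → prefix "CTG" already present; 4 new (G, T, G, T)
  "CCCCGGTCAGGC" → prefix "CCCCGGTCAGG" already present; 1 new (C)
Total nodes = 5 + 3 + 1 + 4 + 6 + 0 + 3 + 1 + 4 + 0 + 7 + 9 + 4 + 1 = 48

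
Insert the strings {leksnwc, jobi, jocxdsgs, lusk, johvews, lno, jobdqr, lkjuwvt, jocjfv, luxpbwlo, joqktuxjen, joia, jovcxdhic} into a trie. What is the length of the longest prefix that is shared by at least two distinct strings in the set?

The deepest shared node is where two words last agree before diverging.
"jobdqr" and "jobi" agree on "job" (3 characters) before diverging; nothing deeper is shared.
Longest shared-prefix length: 3

3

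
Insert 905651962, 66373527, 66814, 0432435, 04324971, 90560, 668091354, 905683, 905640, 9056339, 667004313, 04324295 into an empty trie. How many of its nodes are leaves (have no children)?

12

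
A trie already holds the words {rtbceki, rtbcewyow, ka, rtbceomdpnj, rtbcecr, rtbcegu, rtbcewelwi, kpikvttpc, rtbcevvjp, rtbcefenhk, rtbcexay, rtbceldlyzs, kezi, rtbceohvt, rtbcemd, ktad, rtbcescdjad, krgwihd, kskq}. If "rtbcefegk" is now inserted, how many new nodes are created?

The longest prefix of "rtbcefegk" already in the trie is "rtbcefe" (length 7).
Each of the 2 remaining characters creates one node.

2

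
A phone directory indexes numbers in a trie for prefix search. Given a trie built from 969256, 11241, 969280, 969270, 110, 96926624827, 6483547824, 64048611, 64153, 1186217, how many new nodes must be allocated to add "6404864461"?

"640486" is already a path in the trie; the remaining "4461" must be added.
New nodes needed: |"6404864461"| − 6 = 10 − 6 = 4.

4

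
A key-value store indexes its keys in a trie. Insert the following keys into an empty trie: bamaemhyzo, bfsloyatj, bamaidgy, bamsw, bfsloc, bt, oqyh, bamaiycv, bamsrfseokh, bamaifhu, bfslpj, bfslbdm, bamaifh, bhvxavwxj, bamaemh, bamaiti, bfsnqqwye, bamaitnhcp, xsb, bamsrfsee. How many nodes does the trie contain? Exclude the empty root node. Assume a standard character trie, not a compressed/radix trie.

72

Trace insertions, counting only characters that open a new branch:
  "bamaemhyzo" → 10 new (b, a, m, a, e, m, h, y, z, o)
  "bfsloyatj" → prefix "b" already present; 8 new (f, s, l, o, y, a, t, j)
  "bamaidgy" → prefix "bama" already present; 4 new (i, d, g, y)
  "bamsw" → prefix "bam" already present; 2 new (s, w)
  "bfsloc" → prefix "bfslo" already present; 1 new (c)
  "bt" → prefix "b" already present; 1 new (t)
  "oqyh" → 4 new (o, q, y, h)
  "bamaiycv" → prefix "bamai" already present; 3 new (y, c, v)
  "bamsrfseokh" → prefix "bams" already present; 7 new (r, f, s, e, o, k, h)
  "bamaifhu" → prefix "bamai" already present; 3 new (f, h, u)
  "bfslpj" → prefix "bfsl" already present; 2 new (p, j)
  "bfslbdm" → prefix "bfsl" already present; 3 new (b, d, m)
  "bamaifh" → prefix "bamaifh" already present; 0 new (none)
  "bhvxavwxj" → prefix "b" already present; 8 new (h, v, x, a, v, w, x, j)
  "bamaemh" → prefix "bamaemh" already present; 0 new (none)
  "bamaiti" → prefix "bamai" already present; 2 new (t, i)
  "bfsnqqwye" → prefix "bfs" already present; 6 new (n, q, q, w, y, e)
  "bamaitnhcp" → prefix "bamait" already present; 4 new (n, h, c, p)
  "xsb" → 3 new (x, s, b)
  "bamsrfsee" → prefix "bamsrfse" already present; 1 new (e)
Total nodes = 10 + 8 + 4 + 2 + 1 + 1 + 4 + 3 + 7 + 3 + 2 + 3 + 0 + 8 + 0 + 2 + 6 + 4 + 3 + 1 = 72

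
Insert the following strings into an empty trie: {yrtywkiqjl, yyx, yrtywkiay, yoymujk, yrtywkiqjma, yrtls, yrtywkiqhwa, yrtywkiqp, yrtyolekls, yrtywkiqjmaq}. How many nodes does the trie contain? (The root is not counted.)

Insert word by word; a character creates a node only if that edge doesn't already exist:
  "yrtywkiqjl" → 10 new (y, r, t, y, w, k, i, q, j, l)
  "yyx" → prefix "y" already present; 2 new (y, x)
  "yrtywkiay" → prefix "yrtywki" already present; 2 new (a, y)
  "yoymujk" → prefix "y" already present; 6 new (o, y, m, u, j, k)
  "yrtywkiqjma" → prefix "yrtywkiqj" already present; 2 new (m, a)
  "yrtls" → prefix "yrt" already present; 2 new (l, s)
  "yrtywkiqhwa" → prefix "yrtywkiq" already present; 3 new (h, w, a)
  "yrtywkiqp" → prefix "yrtywkiq" already present; 1 new (p)
  "yrtyolekls" → prefix "yrty" already present; 6 new (o, l, e, k, l, s)
  "yrtywkiqjmaq" → prefix "yrtywkiqjma" already present; 1 new (q)
Total nodes = 10 + 2 + 2 + 6 + 2 + 2 + 3 + 1 + 6 + 1 = 35

35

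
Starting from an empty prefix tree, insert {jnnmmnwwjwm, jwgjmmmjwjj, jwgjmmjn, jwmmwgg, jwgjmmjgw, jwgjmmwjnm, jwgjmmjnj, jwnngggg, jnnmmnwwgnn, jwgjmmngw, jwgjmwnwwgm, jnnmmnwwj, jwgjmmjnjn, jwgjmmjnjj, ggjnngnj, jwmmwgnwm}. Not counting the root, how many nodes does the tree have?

66

For each word, the new-node count is its length minus the longest prefix already in the trie:
  "jnnmmnwwjwm" → 11 new (j, n, n, m, m, n, w, w, j, w, m)
  "jwgjmmmjwjj" → prefix "j" already present; 10 new (w, g, j, m, m, m, j, w, j, j)
  "jwgjmmjn" → prefix "jwgjmm" already present; 2 new (j, n)
  "jwmmwgg" → prefix "jw" already present; 5 new (m, m, w, g, g)
  "jwgjmmjgw" → prefix "jwgjmmj" already present; 2 new (g, w)
  "jwgjmmwjnm" → prefix "jwgjmm" already present; 4 new (w, j, n, m)
  "jwgjmmjnj" → prefix "jwgjmmjn" already present; 1 new (j)
  "jwnngggg" → prefix "jw" already present; 6 new (n, n, g, g, g, g)
  "jnnmmnwwgnn" → prefix "jnnmmnww" already present; 3 new (g, n, n)
  "jwgjmmngw" → prefix "jwgjmm" already present; 3 new (n, g, w)
  "jwgjmwnwwgm" → prefix "jwgjm" already present; 6 new (w, n, w, w, g, m)
  "jnnmmnwwj" → prefix "jnnmmnwwj" already present; 0 new (none)
  "jwgjmmjnjn" → prefix "jwgjmmjnj" already present; 1 new (n)
  "jwgjmmjnjj" → prefix "jwgjmmjnj" already present; 1 new (j)
  "ggjnngnj" → 8 new (g, g, j, n, n, g, n, j)
  "jwmmwgnwm" → prefix "jwmmwg" already present; 3 new (n, w, m)
Total nodes = 11 + 10 + 2 + 5 + 2 + 4 + 1 + 6 + 3 + 3 + 6 + 0 + 1 + 1 + 8 + 3 = 66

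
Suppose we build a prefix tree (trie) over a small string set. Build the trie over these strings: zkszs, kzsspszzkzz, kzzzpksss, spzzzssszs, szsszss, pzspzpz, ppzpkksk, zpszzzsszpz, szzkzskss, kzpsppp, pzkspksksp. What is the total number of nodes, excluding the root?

83

For each word, the new-node count is its length minus the longest prefix already in the trie:
  "zkszs" → 5 new (z, k, s, z, s)
  "kzsspszzkzz" → 11 new (k, z, s, s, p, s, z, z, k, z, z)
  "kzzzpksss" → prefix "kz" already present; 7 new (z, z, p, k, s, s, s)
  "spzzzssszs" → 10 new (s, p, z, z, z, s, s, s, z, s)
  "szsszss" → prefix "s" already present; 6 new (z, s, s, z, s, s)
  "pzspzpz" → 7 new (p, z, s, p, z, p, z)
  "ppzpkksk" → prefix "p" already present; 7 new (p, z, p, k, k, s, k)
  "zpszzzsszpz" → prefix "z" already present; 10 new (p, s, z, z, z, s, s, z, p, z)
  "szzkzskss" → prefix "sz" already present; 7 new (z, k, z, s, k, s, s)
  "kzpsppp" → prefix "kz" already present; 5 new (p, s, p, p, p)
  "pzkspksksp" → prefix "pz" already present; 8 new (k, s, p, k, s, k, s, p)
Total nodes = 5 + 11 + 7 + 10 + 6 + 7 + 7 + 10 + 7 + 5 + 8 = 83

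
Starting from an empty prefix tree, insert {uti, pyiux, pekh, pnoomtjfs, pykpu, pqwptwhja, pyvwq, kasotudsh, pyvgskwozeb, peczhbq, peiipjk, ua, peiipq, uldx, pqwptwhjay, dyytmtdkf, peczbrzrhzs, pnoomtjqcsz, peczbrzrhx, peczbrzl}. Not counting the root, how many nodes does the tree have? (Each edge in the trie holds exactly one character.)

For each word, the new-node count is its length minus the longest prefix already in the trie:
  "uti" → 3 new (u, t, i)
  "pyiux" → 5 new (p, y, i, u, x)
  "pekh" → prefix "p" already present; 3 new (e, k, h)
  "pnoomtjfs" → prefix "p" already present; 8 new (n, o, o, m, t, j, f, s)
  "pykpu" → prefix "py" already present; 3 new (k, p, u)
  "pqwptwhja" → prefix "p" already present; 8 new (q, w, p, t, w, h, j, a)
  "pyvwq" → prefix "py" already present; 3 new (v, w, q)
  "kasotudsh" → 9 new (k, a, s, o, t, u, d, s, h)
  "pyvgskwozeb" → prefix "pyv" already present; 8 new (g, s, k, w, o, z, e, b)
  "peczhbq" → prefix "pe" already present; 5 new (c, z, h, b, q)
  "peiipjk" → prefix "pe" already present; 5 new (i, i, p, j, k)
  "ua" → prefix "u" already present; 1 new (a)
  "peiipq" → prefix "peiip" already present; 1 new (q)
  "uldx" → prefix "u" already present; 3 new (l, d, x)
  "pqwptwhjay" → prefix "pqwptwhja" already present; 1 new (y)
  "dyytmtdkf" → 9 new (d, y, y, t, m, t, d, k, f)
  "peczbrzrhzs" → prefix "pecz" already present; 7 new (b, r, z, r, h, z, s)
  "pnoomtjqcsz" → prefix "pnoomtj" already present; 4 new (q, c, s, z)
  "peczbrzrhx" → prefix "peczbrzrh" already present; 1 new (x)
  "peczbrzl" → prefix "peczbrz" already present; 1 new (l)
Total nodes = 3 + 5 + 3 + 8 + 3 + 8 + 3 + 9 + 8 + 5 + 5 + 1 + 1 + 3 + 1 + 9 + 7 + 4 + 1 + 1 = 88

88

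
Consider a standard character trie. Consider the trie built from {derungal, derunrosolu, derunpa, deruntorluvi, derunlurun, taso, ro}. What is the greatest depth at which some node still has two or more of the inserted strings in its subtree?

5

The deepest shared node is where two words last agree before diverging.
"derungal" and "derunlurun" agree on "derun" (5 characters) before diverging; nothing deeper is shared.
Longest shared-prefix length: 5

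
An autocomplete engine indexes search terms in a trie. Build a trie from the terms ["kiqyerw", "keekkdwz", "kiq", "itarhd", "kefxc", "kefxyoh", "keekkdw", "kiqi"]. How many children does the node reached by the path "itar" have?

1

Walk "itar" from the root, arriving at one node.
Characters that immediately follow "itar" among the stored strings: {h}.
That node has 1 child edge.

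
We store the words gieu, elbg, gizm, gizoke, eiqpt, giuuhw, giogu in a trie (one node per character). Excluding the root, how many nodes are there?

24

Count nodes per top-level branch (shared prefixes stored once):
  'e'-branch (eiqpt, elbg): 8 nodes
  'g'-branch (gieu, giogu, giuuhw, gizm, gizoke): 16 nodes
Sum: 24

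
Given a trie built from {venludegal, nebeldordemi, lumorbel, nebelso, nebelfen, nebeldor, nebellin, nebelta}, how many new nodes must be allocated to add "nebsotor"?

The longest prefix of "nebsotor" already in the trie is "neb" (length 3).
Each of the 5 remaining characters creates one node.

5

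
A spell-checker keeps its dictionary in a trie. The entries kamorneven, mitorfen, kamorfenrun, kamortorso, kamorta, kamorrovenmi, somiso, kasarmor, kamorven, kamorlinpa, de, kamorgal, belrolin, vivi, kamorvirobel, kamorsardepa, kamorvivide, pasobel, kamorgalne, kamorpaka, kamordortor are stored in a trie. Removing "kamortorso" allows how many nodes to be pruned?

A node on "kamortorso"'s path can go only if nothing else ends at it or branches off below it.
The suffix "orso" (4 nodes) is used only by "kamortorso"; the node for "kamort" still has the child "a", so pruning stops there.
Nodes removed: 4

4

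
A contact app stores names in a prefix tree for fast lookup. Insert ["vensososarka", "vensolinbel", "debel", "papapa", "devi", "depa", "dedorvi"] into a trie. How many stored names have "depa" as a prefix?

1

Traverse to the node for "depa", then collect every word in that subtree.
Words under "depa": depa
Count: 1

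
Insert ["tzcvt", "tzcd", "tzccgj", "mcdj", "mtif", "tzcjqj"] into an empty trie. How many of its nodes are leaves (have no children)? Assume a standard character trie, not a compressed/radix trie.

A leaf is a node with no children — equivalently, the end of a word that is not a proper prefix of any other stored word.
Those words: "mcdj", "mtif", "tzccgj", "tzcd", "tzcjqj", "tzcvt"
Leaf count: 6

6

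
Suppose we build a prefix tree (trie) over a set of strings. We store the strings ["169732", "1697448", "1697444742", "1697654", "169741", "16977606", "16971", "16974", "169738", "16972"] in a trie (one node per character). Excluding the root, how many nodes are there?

24

Count nodes per top-level branch (shared prefixes stored once):
  '1'-branch (16971, 16972, 169732, 169738, 16974, 169741, 1697444742, 1697448, 1697654, 16977606): 24 nodes
Sum: 24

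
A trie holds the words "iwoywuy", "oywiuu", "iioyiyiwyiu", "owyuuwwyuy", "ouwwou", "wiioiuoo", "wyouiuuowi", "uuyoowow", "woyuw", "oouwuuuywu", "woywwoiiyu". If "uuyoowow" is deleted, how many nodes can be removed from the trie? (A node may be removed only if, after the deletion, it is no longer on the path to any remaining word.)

After clearing the end-marker at "uuyoowow", prune upward until reaching a node still needed by another word.
No other word shares any prefix with "uuyoowow", so all 8 of its nodes go.
Nodes removed: 8

8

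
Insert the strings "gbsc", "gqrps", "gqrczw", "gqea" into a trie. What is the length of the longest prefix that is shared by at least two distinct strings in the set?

The deepest shared node is where two words last agree before diverging.
"gqrczw" and "gqrps" agree on "gqr" (3 characters) before diverging; nothing deeper is shared.
Longest shared-prefix length: 3

3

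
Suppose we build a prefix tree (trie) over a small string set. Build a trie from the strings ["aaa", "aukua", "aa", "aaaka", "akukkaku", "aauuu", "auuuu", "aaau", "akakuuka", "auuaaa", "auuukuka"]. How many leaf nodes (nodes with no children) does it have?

A leaf is a node with no children — equivalently, the end of a word that is not a proper prefix of any other stored word.
Those words: "aaaka", "aaau", "aauuu", "akakuuka", "akukkaku", "aukua", "auuaaa", "auuukuka", "auuuu"
Leaf count: 9

9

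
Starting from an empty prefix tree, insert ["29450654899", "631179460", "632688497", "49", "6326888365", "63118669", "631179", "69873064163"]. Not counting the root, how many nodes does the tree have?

47

Count nodes per top-level branch (shared prefixes stored once):
  '2'-branch (29450654899): 11 nodes
  '4'-branch (49): 2 nodes
  '6'-branch (631179, 631179460, 63118669, 632688497, 6326888365, 69873064163): 34 nodes
Sum: 47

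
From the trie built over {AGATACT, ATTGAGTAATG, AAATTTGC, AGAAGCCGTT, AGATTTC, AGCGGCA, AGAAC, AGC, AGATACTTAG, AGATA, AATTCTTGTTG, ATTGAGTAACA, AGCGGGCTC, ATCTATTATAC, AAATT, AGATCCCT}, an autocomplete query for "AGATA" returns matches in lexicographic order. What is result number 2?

AGATACT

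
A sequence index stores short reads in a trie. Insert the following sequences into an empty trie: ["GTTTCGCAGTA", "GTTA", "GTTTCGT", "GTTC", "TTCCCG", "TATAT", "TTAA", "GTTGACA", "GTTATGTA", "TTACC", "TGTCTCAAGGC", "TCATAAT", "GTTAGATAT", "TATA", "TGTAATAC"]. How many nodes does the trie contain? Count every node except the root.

Count nodes per top-level branch (shared prefixes stored once):
  'G'-branch (GTTA, GTTAGATAT, GTTATGTA, GTTC, GTTGACA, GTTTCGCAGTA, GTTTCGT): 27 nodes
  'T'-branch (TATA, TATAT, TCATAAT, TGTAATAC, TGTCTCAAGGC, TTAA, TTACC, TTCCCG): 35 nodes
Sum: 62

62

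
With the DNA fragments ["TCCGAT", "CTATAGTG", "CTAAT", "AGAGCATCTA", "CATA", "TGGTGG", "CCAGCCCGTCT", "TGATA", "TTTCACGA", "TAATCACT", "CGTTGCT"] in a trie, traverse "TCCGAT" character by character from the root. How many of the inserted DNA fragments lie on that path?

Check each prefix of "TCCGAT" against the stored set — each match is an end-marker on the path.
Prefixes of the query that are stored words: "TCCGAT"
Count: 1

1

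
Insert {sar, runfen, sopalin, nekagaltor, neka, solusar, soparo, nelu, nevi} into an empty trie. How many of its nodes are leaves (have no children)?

8

Leaves are exactly the stored words that no other stored word extends.
Those words: "nekagaltor", "nelu", "nevi", "runfen", "sar", "solusar", "sopalin", "soparo"
Leaf count: 8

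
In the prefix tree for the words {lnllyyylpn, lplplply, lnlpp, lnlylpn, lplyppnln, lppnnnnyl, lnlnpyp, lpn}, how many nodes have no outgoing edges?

A leaf is a node with no children — equivalently, the end of a word that is not a proper prefix of any other stored word.
Those words: "lnllyyylpn", "lnlnpyp", "lnlpp", "lnlylpn", "lplplply", "lplyppnln", "lpn", "lppnnnnyl"
Leaf count: 8

8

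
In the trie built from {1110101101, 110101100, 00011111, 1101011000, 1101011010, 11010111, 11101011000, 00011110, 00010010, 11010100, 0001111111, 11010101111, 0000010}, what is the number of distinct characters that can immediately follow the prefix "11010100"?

Follow the path "11010100" to its node, then look at its outgoing edges.
No stored string extends past "11010100".
That node has 0 child edges.

0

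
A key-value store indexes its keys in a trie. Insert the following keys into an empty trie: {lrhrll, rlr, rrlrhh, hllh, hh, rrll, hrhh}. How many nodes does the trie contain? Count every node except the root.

Trie structure (* marks end of a word):
(root)
├─ h
│  ├─ h *
│  ├─ l
│  │  └─ l
│  │     └─ h *
│  └─ r
│     └─ h
│        └─ h *
├─ l
│  └─ r
│     └─ h
│        └─ r
│           └─ l
│              └─ l *
└─ r
   ├─ l
   │  └─ r *
   └─ r
      └─ l
         ├─ l *
         └─ r
            └─ h
               └─ h *
Counting every labelled node above: 23.

23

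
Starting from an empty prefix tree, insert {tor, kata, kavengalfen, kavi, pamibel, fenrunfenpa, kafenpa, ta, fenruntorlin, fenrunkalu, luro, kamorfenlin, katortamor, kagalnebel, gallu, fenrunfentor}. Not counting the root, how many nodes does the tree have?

Trace insertions, counting only characters that open a new branch:
  "tor" → 3 new (t, o, r)
  "kata" → 4 new (k, a, t, a)
  "kavengalfen" → prefix "ka" already present; 9 new (v, e, n, g, a, l, f, e, n)
  "kavi" → prefix "kav" already present; 1 new (i)
  "pamibel" → 7 new (p, a, m, i, b, e, l)
  "fenrunfenpa" → 11 new (f, e, n, r, u, n, f, e, n, p, a)
  "kafenpa" → prefix "ka" already present; 5 new (f, e, n, p, a)
  "ta" → prefix "t" already present; 1 new (a)
  "fenruntorlin" → prefix "fenrun" already present; 6 new (t, o, r, l, i, n)
  "fenrunkalu" → prefix "fenrun" already present; 4 new (k, a, l, u)
  "luro" → 4 new (l, u, r, o)
  "kamorfenlin" → prefix "ka" already present; 9 new (m, o, r, f, e, n, l, i, n)
  "katortamor" → prefix "kat" already present; 7 new (o, r, t, a, m, o, r)
  "kagalnebel" → prefix "ka" already present; 8 new (g, a, l, n, e, b, e, l)
  "gallu" → 5 new (g, a, l, l, u)
  "fenrunfentor" → prefix "fenrunfen" already present; 3 new (t, o, r)
Total nodes = 3 + 4 + 9 + 1 + 7 + 11 + 5 + 1 + 6 + 4 + 4 + 9 + 7 + 8 + 5 + 3 = 87

87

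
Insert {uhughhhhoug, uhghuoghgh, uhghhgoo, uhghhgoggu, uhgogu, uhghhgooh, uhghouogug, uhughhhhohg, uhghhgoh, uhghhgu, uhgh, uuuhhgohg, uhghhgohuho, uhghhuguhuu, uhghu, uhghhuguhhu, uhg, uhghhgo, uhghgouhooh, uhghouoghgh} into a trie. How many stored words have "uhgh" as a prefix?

15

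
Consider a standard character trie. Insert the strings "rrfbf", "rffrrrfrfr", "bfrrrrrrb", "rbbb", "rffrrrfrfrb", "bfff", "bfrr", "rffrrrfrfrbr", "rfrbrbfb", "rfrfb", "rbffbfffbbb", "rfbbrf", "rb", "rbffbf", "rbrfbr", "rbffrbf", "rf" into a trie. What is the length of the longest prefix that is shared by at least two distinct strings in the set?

11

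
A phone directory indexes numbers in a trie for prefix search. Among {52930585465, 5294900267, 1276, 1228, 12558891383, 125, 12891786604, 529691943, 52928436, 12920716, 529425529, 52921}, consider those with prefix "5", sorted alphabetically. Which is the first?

52921

Words with prefix "5", in lexicographic order: "52921", "52928436", "52930585465", "529425529", "5294900267", "529691943"
Position 1: 52921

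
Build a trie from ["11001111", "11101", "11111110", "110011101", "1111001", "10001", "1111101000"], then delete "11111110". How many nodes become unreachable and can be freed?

3

After clearing the end-marker at "11111110", prune upward until reaching a node still needed by another word.
The suffix "110" (3 nodes) is used only by "11111110"; the node for "11111" still has the child "0", so pruning stops there.
Nodes removed: 3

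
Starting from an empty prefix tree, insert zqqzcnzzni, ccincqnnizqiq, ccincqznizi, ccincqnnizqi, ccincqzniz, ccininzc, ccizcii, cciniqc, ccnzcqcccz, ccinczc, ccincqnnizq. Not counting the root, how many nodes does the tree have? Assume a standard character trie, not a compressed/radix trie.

48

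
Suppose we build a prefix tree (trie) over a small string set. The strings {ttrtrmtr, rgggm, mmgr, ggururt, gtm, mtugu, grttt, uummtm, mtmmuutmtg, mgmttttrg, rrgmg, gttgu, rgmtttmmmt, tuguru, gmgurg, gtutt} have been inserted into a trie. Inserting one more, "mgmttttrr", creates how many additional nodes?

1

Walking "mgmttttrr" from the root, the first 8 characters ("mgmttttr") follow existing edges; "r" is the first miss.
Each of the 1 remaining characters creates one node.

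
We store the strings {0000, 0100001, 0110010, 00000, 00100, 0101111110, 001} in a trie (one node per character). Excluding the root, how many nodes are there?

26

Insert word by word; a character creates a node only if that edge doesn't already exist:
  "0000" → 4 new (0, 0, 0, 0)
  "0100001" → prefix "0" already present; 6 new (1, 0, 0, 0, 0, 1)
  "0110010" → prefix "01" already present; 5 new (1, 0, 0, 1, 0)
  "00000" → prefix "0000" already present; 1 new (0)
  "00100" → prefix "00" already present; 3 new (1, 0, 0)
  "0101111110" → prefix "010" already present; 7 new (1, 1, 1, 1, 1, 1, 0)
  "001" → prefix "001" already present; 0 new (none)
Total nodes = 4 + 6 + 5 + 1 + 3 + 7 + 0 = 26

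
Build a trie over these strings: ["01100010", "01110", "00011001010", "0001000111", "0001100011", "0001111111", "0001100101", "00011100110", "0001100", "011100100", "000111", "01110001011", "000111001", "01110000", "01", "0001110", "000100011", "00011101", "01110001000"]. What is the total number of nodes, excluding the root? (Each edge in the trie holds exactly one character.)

52

Count nodes per top-level branch (shared prefixes stored once):
  '0'-branch (000100011, 0001000111, 0001100, 0001100011, 0001100101, 00011001010, 000111, 0001110, 000111001, 00011100110, 00011101, 0001111111, 01, 01100010, 01110, 01110000, 01110001000, 01110001011, 011100100): 52 nodes
Sum: 52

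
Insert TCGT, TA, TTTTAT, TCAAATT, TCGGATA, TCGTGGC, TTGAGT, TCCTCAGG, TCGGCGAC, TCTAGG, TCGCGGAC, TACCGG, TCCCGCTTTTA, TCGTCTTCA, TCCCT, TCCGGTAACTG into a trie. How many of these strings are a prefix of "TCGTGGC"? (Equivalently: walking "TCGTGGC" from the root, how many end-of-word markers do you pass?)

2

Check each prefix of "TCGTGGC" against the stored set — each match is an end-marker on the path.
Prefixes of the query that are stored words: "TCGT", "TCGTGGC"
Count: 2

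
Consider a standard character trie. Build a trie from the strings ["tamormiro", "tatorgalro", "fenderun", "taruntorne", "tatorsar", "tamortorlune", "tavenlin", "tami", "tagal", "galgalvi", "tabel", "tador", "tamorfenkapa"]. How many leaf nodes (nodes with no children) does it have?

A leaf is a node with no children — equivalently, the end of a word that is not a proper prefix of any other stored word.
Those words: "fenderun", "galgalvi", "tabel", "tador", "tagal", "tami", "tamorfenkapa", "tamormiro", "tamortorlune", "taruntorne", "tatorgalro", "tatorsar", "tavenlin"
Leaf count: 13

13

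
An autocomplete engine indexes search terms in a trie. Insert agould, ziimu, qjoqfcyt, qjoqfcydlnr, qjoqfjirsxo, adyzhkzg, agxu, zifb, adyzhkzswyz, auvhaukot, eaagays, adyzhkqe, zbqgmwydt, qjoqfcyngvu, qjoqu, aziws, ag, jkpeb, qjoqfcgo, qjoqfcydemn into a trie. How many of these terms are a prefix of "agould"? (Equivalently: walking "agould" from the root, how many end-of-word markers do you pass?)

Walk "agould" from the root; an end-of-word marker is hit whenever a stored word is a prefix of "agould".
Prefixes of the query that are stored words: "ag", "agould"
Count: 2

2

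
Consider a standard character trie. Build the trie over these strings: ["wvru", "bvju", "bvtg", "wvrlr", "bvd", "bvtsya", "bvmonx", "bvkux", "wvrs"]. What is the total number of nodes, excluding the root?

Trace insertions, counting only characters that open a new branch:
  "wvru" → 4 new (w, v, r, u)
  "bvju" → 4 new (b, v, j, u)
  "bvtg" → prefix "bv" already present; 2 new (t, g)
  "wvrlr" → prefix "wvr" already present; 2 new (l, r)
  "bvd" → prefix "bv" already present; 1 new (d)
  "bvtsya" → prefix "bvt" already present; 3 new (s, y, a)
  "bvmonx" → prefix "bv" already present; 4 new (m, o, n, x)
  "bvkux" → prefix "bv" already present; 3 new (k, u, x)
  "wvrs" → prefix "wvr" already present; 1 new (s)
Total nodes = 4 + 4 + 2 + 2 + 1 + 3 + 4 + 3 + 1 = 24

24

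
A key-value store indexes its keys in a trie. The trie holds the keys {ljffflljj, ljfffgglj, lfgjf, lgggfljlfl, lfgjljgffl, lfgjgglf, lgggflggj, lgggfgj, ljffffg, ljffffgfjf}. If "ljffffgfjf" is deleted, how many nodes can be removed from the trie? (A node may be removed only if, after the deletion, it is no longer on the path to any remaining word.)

3

A node on "ljffffgfjf"'s path can go only if nothing else ends at it or branches off below it.
The suffix "fjf" (3 nodes) is used only by "ljffffgfjf"; "ljffffg" is itself a stored word, so pruning stops there.
Nodes removed: 3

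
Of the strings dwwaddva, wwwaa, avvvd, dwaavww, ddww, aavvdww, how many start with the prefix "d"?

Walk to "d"; the words in its subtree are exactly those with that prefix.
Matches: "ddww", "dwaavww", "dwwaddva"
Count: 3

3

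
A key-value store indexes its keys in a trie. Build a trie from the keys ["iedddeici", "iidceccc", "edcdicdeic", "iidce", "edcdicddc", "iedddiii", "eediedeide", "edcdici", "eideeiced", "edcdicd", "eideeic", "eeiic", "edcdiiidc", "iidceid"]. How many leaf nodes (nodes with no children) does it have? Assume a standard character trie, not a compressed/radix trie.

11

A leaf is a node with no children — equivalently, the end of a word that is not a proper prefix of any other stored word.
Those words: "edcdicddc", "edcdicdeic", "edcdici", "edcdiiidc", "eediedeide", "eeiic", "eideeiced", "iedddeici", "iedddiii", "iidceccc", "iidceid"
Leaf count: 11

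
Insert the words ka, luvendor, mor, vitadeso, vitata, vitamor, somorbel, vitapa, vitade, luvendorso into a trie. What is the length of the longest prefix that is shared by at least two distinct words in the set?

8

Look for the deepest trie node that still has at least two words in its subtree.
e.g. "luvendor" and "luvendorso" share the prefix "luvendor" of length 8; no pair shares a longer one.
Longest shared-prefix length: 8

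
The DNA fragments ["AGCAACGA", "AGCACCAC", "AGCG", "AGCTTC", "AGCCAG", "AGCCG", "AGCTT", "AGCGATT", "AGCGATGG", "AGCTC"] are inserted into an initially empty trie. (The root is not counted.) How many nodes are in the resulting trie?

26

For each word, the new-node count is its length minus the longest prefix already in the trie:
  "AGCAACGA" → 8 new (A, G, C, A, A, C, G, A)
  "AGCACCAC" → prefix "AGCA" already present; 4 new (C, C, A, C)
  "AGCG" → prefix "AGC" already present; 1 new (G)
  "AGCTTC" → prefix "AGC" already present; 3 new (T, T, C)
  "AGCCAG" → prefix "AGC" already present; 3 new (C, A, G)
  "AGCCG" → prefix "AGCC" already present; 1 new (G)
  "AGCTT" → prefix "AGCTT" already present; 0 new (none)
  "AGCGATT" → prefix "AGCG" already present; 3 new (A, T, T)
  "AGCGATGG" → prefix "AGCGAT" already present; 2 new (G, G)
  "AGCTC" → prefix "AGCT" already present; 1 new (C)
Total nodes = 8 + 4 + 1 + 3 + 3 + 1 + 0 + 3 + 2 + 1 = 26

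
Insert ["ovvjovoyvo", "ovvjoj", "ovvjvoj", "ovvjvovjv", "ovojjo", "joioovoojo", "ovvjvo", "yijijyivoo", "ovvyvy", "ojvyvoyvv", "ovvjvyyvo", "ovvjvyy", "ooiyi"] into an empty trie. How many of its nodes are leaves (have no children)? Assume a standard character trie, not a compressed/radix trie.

A leaf is a node with no children — equivalently, the end of a word that is not a proper prefix of any other stored word.
Those words: "joioovoojo", "ojvyvoyvv", "ooiyi", "ovojjo", "ovvjoj", "ovvjovoyvo", "ovvjvoj", "ovvjvovjv", "ovvjvyyvo", "ovvyvy", "yijijyivoo"
Leaf count: 11

11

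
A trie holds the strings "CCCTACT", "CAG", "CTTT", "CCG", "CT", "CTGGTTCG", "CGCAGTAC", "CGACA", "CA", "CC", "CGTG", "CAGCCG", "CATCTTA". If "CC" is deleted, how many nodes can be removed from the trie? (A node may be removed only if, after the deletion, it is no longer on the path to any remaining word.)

A node on "CC"'s path can go only if nothing else ends at it or branches off below it.
Every node on "CC" is still needed (e.g. by "CCCTACT"), so nothing is freed.
Nodes removed: 0

0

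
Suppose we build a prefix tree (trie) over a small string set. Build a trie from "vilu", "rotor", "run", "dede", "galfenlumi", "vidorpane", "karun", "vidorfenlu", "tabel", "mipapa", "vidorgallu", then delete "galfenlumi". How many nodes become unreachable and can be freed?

10

After clearing the end-marker at "galfenlumi", prune upward until reaching a node still needed by another word.
No other word shares any prefix with "galfenlumi", so all 10 of its nodes go.
Nodes removed: 10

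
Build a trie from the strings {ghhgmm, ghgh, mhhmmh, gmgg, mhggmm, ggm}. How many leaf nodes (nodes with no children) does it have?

Leaves are exactly the stored words that no other stored word extends.
Those words: "ggm", "ghgh", "ghhgmm", "gmgg", "mhggmm", "mhhmmh"
Leaf count: 6

6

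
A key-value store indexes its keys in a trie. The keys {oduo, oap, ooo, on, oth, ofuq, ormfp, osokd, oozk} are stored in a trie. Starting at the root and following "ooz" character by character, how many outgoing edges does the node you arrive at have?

1

The children of the "ooz" node are the distinct next characters among strings starting with "ooz".
Distinct next characters after "ooz": k.
That node has 1 child edge.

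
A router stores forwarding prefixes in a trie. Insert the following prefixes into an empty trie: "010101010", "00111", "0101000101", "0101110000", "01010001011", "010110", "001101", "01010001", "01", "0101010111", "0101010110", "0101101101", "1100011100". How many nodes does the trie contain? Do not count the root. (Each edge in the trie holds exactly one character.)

45

For each word, the new-node count is its length minus the longest prefix already in the trie:
  "010101010" → 9 new (0, 1, 0, 1, 0, 1, 0, 1, 0)
  "00111" → prefix "0" already present; 4 new (0, 1, 1, 1)
  "0101000101" → prefix "01010" already present; 5 new (0, 0, 1, 0, 1)
  "0101110000" → prefix "0101" already present; 6 new (1, 1, 0, 0, 0, 0)
  "01010001011" → prefix "0101000101" already present; 1 new (1)
  "010110" → prefix "01011" already present; 1 new (0)
  "001101" → prefix "0011" already present; 2 new (0, 1)
  "01010001" → prefix "01010001" already present; 0 new (none)
  "01" → prefix "01" already present; 0 new (none)
  "0101010111" → prefix "01010101" already present; 2 new (1, 1)
  "0101010110" → prefix "010101011" already present; 1 new (0)
  "0101101101" → prefix "010110" already present; 4 new (1, 1, 0, 1)
  "1100011100" → 10 new (1, 1, 0, 0, 0, 1, 1, 1, 0, 0)
Total nodes = 9 + 4 + 5 + 6 + 1 + 1 + 2 + 0 + 0 + 2 + 1 + 4 + 10 = 45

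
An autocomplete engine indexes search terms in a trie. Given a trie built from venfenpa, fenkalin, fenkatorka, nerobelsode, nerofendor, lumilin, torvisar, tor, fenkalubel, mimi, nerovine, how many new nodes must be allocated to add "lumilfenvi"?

5

The longest prefix of "lumilfenvi" already in the trie is "lumil" (length 5).
Each of the 5 remaining characters creates one node.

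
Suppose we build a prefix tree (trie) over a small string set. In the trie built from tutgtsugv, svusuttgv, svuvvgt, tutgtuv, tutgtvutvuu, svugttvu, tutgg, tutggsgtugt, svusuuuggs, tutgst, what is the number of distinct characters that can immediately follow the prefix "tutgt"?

Walk "tutgt" from the root, arriving at one node.
Distinct next characters after "tutgt": s, u, v.
That node has 3 child edges.

3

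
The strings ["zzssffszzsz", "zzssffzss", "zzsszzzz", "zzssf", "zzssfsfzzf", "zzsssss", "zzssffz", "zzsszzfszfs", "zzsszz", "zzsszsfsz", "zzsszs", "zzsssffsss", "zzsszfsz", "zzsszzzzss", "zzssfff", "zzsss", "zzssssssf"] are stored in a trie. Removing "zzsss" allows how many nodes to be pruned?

A node on "zzsss"'s path can go only if nothing else ends at it or branches off below it.
Every node on "zzsss" is still needed (e.g. by "zzsssss"), so nothing is freed.
Nodes removed: 0

0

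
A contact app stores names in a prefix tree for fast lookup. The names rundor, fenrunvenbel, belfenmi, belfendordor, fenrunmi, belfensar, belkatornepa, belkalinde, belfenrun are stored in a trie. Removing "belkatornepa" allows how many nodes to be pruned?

7

Walk "belkatornepa" from the leaf back toward the root, removing each node that no remaining word uses.
The suffix "tornepa" (7 nodes) is used only by "belkatornepa"; the node for "belka" still has the child "l", so pruning stops there.
Nodes removed: 7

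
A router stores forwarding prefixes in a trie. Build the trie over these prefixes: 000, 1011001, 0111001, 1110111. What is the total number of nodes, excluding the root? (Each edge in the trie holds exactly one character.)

22

Trace insertions, counting only characters that open a new branch:
  "000" → 3 new (0, 0, 0)
  "1011001" → 7 new (1, 0, 1, 1, 0, 0, 1)
  "0111001" → prefix "0" already present; 6 new (1, 1, 1, 0, 0, 1)
  "1110111" → prefix "1" already present; 6 new (1, 1, 0, 1, 1, 1)
Total nodes = 3 + 7 + 6 + 6 = 22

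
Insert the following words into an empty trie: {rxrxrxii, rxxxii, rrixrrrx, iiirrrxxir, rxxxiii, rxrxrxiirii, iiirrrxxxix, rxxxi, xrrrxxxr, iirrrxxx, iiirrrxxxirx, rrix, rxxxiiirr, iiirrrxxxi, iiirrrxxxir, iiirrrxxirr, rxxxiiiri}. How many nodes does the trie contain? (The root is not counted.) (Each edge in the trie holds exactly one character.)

56

Count nodes per top-level branch (shared prefixes stored once):
  'i'-branch (iiirrrxxir, iiirrrxxirr, iiirrrxxxi, iiirrrxxxir, iiirrrxxxirx, iiirrrxxxix, iirrrxxx): 22 nodes
  'r'-branch (rrix, rrixrrrx, rxrxrxii, rxrxrxiirii, rxxxi, rxxxii, rxxxiii, rxxxiiiri, rxxxiiirr): 26 nodes
  'x'-branch (xrrrxxxr): 8 nodes
Sum: 56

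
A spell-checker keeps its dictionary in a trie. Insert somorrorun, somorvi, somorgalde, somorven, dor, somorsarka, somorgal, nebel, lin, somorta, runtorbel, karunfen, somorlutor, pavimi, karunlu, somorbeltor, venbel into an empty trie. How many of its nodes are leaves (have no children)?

16

A leaf is a node with no children — equivalently, the end of a word that is not a proper prefix of any other stored word.
Those words: "dor", "karunfen", "karunlu", "lin", "nebel", "pavimi", "runtorbel", "somorbeltor", "somorgalde", "somorlutor", "somorrorun", "somorsarka", "somorta", "somorven", "somorvi", "venbel"
Leaf count: 16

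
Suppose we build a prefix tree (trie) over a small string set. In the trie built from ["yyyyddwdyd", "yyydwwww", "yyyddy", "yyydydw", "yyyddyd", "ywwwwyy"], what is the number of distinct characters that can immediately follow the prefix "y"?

The children of the "y" node are the distinct next characters among strings starting with "y".
Distinct next characters after "y": w, y.
That node has 2 child edges.

2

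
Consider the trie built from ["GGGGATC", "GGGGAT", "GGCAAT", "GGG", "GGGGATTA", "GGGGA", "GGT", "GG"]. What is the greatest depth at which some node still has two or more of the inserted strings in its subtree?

Equivalently: take the maximum, over all pairs, of their longest common prefix length.
"GGGGAT" and "GGGGATC" agree on "GGGGAT" (6 characters) before diverging; nothing deeper is shared.
Longest shared-prefix length: 6

6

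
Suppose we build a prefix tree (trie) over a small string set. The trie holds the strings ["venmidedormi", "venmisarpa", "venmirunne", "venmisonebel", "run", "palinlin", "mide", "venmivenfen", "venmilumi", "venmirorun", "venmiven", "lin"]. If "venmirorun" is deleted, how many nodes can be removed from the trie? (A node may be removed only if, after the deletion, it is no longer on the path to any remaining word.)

4

A node on "venmirorun"'s path can go only if nothing else ends at it or branches off below it.
The suffix "orun" (4 nodes) is used only by "venmirorun"; the node for "venmir" still has the child "u", so pruning stops there.
Nodes removed: 4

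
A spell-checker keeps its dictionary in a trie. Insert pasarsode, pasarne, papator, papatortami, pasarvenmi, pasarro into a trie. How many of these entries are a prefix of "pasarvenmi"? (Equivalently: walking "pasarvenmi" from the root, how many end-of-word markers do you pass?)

1

Traverse "pasarvenmi" character by character; count nodes along the way that are marked as word ends.
Prefixes of the query that are stored words: "pasarvenmi"
Count: 1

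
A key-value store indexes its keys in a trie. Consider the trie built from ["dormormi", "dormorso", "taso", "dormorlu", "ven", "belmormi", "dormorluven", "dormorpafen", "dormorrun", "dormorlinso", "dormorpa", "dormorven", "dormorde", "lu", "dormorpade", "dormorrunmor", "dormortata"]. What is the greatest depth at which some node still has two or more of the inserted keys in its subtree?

Look for the deepest trie node that still has at least two words in its subtree.
e.g. "dormorrun" and "dormorrunmor" share the prefix "dormorrun" of length 9; no pair shares a longer one.
Longest shared-prefix length: 9

9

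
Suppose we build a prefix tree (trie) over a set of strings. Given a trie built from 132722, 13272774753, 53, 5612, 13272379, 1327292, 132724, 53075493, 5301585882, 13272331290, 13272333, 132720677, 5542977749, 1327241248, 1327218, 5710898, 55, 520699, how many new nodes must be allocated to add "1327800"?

3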